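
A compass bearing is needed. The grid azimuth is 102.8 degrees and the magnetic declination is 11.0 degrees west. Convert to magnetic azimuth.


magnetic azimuth = grid azimuth - declination (east +ve)
mag_az = 102.8 - -11.0 = 113.8 degrees

113.8 degrees


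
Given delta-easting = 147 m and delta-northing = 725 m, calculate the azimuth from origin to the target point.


az = atan2(147, 725) = 11.5 deg
adjusted to 0-360: 11.5 degrees

11.5 degrees


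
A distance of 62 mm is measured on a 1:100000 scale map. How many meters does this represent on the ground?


ground = 62 mm * 100000 / 1000 = 6200.0 m

6200.0 m


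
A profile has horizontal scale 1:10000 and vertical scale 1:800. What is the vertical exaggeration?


VE = horizontal_scale / vertical_scale = 10000 / 800 = 12.5

12.5x


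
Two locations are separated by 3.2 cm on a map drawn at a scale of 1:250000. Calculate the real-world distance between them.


ground = 3.2 cm * 250000 / 100 = 8000.0 m = 8.0 km

8.0 km


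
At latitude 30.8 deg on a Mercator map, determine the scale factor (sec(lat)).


SF = 1 / cos(30.8) = 1 / 0.85896 = 1.164

1.164


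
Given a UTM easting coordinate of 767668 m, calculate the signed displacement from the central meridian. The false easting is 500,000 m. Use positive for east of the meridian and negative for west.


displacement = 767668 - 500000 = 267668 m

267668 m


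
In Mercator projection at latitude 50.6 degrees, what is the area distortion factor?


area_distortion = 1/cos^2(50.6) = 2.482

2.482


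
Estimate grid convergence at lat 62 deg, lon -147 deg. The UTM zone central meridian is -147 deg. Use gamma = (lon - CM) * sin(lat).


gamma = (-147 - -147) * sin(62) = 0 * 0.882948 = 0.0 degrees

0.0 degrees


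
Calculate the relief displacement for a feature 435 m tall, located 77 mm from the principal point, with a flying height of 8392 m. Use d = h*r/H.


d = h * r / H = 435 * 77 / 8392 = 3.99 mm

3.99 mm


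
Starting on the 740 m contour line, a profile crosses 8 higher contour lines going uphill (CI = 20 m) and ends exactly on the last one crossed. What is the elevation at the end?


elevation = 740 + 8 * 20 = 900 m

900 m


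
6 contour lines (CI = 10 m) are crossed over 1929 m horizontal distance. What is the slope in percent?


elevation change = 6 * 10 = 60 m
slope = 60 / 1929 * 100 = 3.1%

3.1%


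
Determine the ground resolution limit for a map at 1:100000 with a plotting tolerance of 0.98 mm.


ground = 0.98 mm * 100000 / 1000 = 98.0 m

98.0 m


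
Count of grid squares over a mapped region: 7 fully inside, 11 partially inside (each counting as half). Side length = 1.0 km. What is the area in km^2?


effective squares = 7 + 11 * 0.5 = 12.5
area = 12.5 * 1.0 = 12.5 km^2

12.5 km^2


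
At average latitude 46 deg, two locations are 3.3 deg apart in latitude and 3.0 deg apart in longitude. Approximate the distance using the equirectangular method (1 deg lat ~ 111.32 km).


dlat_km = 3.3 * 111.32 = 367.356
dlon_km = 3.0 * 111.32 * cos(46) ≈ 231.988
dist = sqrt(367.356^2 + 231.988^2) ≈ 434.5 km

434.5 km


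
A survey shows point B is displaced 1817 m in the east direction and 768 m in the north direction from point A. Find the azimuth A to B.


az = atan2(1817, 768) = 67.1 deg
adjusted to 0-360: 67.1 degrees

67.1 degrees


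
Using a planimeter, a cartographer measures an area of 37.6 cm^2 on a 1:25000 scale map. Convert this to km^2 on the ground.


ground_area = 37.6 * (25000/100)^2 = 2350000.0 m^2 = 2.35 km^2

2.35 km^2


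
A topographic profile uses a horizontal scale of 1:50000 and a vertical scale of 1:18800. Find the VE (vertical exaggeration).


VE = horizontal_scale / vertical_scale = 50000 / 18800 ≈ 2.7

2.7x


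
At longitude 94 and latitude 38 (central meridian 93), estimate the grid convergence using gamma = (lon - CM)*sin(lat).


gamma = (94 - 93) * sin(38) = 1 * 0.615661 = 0.616 degrees

0.616 degrees


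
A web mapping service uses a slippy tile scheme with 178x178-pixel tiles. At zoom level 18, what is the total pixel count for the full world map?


tiles per axis = 2^18 = 262144
total tiles = 262144^2 = 68719476736
pixels per axis = 262144 * 178 = 46661632
total pixels = 46661632^2 = 2177307900903424

2177307900903424 pixels


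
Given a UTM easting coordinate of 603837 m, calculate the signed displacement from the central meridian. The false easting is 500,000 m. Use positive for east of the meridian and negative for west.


displacement = 603837 - 500000 = 103837 m

103837 m


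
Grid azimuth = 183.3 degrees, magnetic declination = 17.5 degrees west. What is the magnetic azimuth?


magnetic azimuth = grid azimuth - declination (east +ve)
mag_az = 183.3 - -17.5 = 200.8 degrees

200.8 degrees


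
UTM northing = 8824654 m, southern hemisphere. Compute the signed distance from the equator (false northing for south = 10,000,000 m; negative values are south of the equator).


For southern: actual = 8824654 - 10000000 = -1175346 m

-1175346 m


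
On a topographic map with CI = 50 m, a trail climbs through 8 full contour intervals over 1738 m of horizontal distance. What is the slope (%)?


elevation change = 8 * 50 = 400 m
slope = 400 / 1738 * 100 = 23.0%

23.0%


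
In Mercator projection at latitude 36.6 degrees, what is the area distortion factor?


area_distortion = 1/cos^2(36.6) = 1.552

1.552


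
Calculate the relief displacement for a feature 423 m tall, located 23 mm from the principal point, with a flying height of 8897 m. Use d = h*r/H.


d = h * r / H = 423 * 23 / 8897 = 1.09 mm

1.09 mm


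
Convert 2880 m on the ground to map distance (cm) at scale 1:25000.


map_cm = 2880 * 100 / 25000 = 11.52 cm

11.52 cm


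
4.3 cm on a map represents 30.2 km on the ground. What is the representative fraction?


ground = 30.2 km = 3020000 cm; RF denominator = ground / map = 3020000 / 4.3 ≈ 702326; RF = 1:702326

1:702326


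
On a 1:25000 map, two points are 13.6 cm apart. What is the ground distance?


ground = 13.6 cm * 25000 / 100 = 3400.0 m = 3.4 km

3.4 km


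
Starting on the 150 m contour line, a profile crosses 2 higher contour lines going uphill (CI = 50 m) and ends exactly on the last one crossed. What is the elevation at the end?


elevation = 150 + 2 * 50 = 250 m

250 m


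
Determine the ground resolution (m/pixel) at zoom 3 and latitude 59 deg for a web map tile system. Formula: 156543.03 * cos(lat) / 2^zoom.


res = 156543.03 * cos(59) / 2^3 = 156543.03 * 0.51503807 / 8 = 10078.2 m/pixel

10078.2 m/pixel


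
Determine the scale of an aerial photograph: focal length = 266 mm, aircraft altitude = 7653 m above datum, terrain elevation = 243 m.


scale = f / (H - h) = 266 mm / 7410 m = 266 / 7410000 = 1:27857

1:27857


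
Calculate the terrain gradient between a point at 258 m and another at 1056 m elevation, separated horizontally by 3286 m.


gradient = (1056 - 258) / 3286 = 798 / 3286 = 0.2428

0.2428


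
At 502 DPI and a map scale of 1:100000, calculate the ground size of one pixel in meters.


pixel_cm = 2.54 / 502 ≈ 0.00506 cm
ground = pixel_cm * 100000 / 100 = 2.54 * 100000 / (502 * 100) = 254000 / 50200 ≈ 5.06 m

5.06 m


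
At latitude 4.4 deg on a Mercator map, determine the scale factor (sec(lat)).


SF = 1 / cos(4.4) = 1 / 0.997053 = 1.003

1.003


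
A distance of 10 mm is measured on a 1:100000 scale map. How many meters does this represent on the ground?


ground = 10 mm * 100000 / 1000 = 1000.0 m

1000.0 m


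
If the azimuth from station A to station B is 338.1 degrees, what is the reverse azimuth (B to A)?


back azimuth = (338.1 + 180) mod 360 = 158.1 degrees

158.1 degrees


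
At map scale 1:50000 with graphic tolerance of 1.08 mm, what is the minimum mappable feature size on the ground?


ground = 1.08 mm * 50000 / 1000 = 54.0 m

54.0 m


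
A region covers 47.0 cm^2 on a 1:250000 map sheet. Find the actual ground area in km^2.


ground_area = 47.0 * (250000/100)^2 = 293750000.0 m^2 = 293.75 km^2

293.75 km^2


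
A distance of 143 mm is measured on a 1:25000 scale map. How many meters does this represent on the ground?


ground = 143 mm * 25000 / 1000 = 3575.0 m

3575.0 m


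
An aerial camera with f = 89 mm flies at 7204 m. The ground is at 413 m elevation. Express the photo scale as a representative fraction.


scale = f / (H - h) = 89 mm / 6791 m = 89 / 6791000 = 1:76303

1:76303


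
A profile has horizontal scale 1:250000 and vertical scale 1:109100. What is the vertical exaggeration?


VE = horizontal_scale / vertical_scale = 250000 / 109100 ≈ 2.3

2.3x


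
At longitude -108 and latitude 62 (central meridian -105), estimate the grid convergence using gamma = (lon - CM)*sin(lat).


gamma = (-108 - -105) * sin(62) = -3 * 0.882948 = -2.649 degrees

-2.649 degrees


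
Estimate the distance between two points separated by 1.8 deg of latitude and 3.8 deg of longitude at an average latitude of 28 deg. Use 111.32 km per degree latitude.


dlat_km = 1.8 * 111.32 = 200.376
dlon_km = 3.8 * 111.32 * cos(28) ≈ 373.501
dist = sqrt(200.376^2 + 373.501^2) ≈ 423.9 km

423.9 km


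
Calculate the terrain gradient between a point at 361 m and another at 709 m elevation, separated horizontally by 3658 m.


gradient = (709 - 361) / 3658 = 348 / 3658 = 0.0951

0.0951


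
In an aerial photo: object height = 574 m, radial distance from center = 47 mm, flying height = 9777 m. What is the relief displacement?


d = h * r / H = 574 * 47 / 9777 = 2.76 mm

2.76 mm


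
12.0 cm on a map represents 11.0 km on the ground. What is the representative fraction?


ground = 11.0 km = 1100000 cm; RF denominator = ground / map = 1100000 / 12.0 ≈ 91667; RF = 1:91667

1:91667


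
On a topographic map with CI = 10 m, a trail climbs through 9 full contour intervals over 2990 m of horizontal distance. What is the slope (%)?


elevation change = 9 * 10 = 90 m
slope = 90 / 2990 * 100 = 3.0%

3.0%


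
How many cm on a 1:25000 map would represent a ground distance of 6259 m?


map_cm = 6259 * 100 / 25000 = 25.036 cm ≈ 25.04 cm

25.04 cm


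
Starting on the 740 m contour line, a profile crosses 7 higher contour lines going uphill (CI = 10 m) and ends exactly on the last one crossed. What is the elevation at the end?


elevation = 740 + 7 * 10 = 810 m

810 m


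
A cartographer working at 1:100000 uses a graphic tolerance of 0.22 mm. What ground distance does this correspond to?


ground = 0.22 mm * 100000 / 1000 = 22.0 m

22.0 m


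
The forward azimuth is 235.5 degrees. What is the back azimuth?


back azimuth = (235.5 + 180) mod 360 = 55.5 degrees

55.5 degrees


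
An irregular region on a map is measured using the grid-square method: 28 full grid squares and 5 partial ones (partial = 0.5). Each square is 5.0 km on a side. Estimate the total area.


effective squares = 28 + 5 * 0.5 = 30.5
area = 30.5 * 25.0 = 762.5 km^2

762.5 km^2


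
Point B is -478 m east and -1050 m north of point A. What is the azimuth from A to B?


az = atan2(-478, -1050) = -155.5 deg
adjusted to 0-360: 204.5 degrees

204.5 degrees


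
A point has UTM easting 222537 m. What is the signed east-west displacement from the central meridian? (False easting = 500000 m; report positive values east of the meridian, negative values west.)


displacement = 222537 - 500000 = -277463 m

-277463 m


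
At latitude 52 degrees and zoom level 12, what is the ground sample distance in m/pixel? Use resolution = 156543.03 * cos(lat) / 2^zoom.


res = 156543.03 * cos(52) / 2^12 = 156543.03 * 0.61566148 / 4096 = 23.53 m/pixel

23.53 m/pixel


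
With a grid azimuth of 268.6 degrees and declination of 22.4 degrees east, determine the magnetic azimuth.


magnetic azimuth = grid azimuth - declination (east +ve)
mag_az = 268.6 - 22.4 = 246.2 degrees

246.2 degrees


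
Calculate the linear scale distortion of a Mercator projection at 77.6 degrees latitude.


SF = 1 / cos(77.6) = 1 / 0.214735 = 4.657

4.657


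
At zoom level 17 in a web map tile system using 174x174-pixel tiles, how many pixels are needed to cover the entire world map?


tiles per axis = 2^17 = 131072
total tiles = 131072^2 = 17179869184
pixels per axis = 131072 * 174 = 22806528
total pixels = 22806528^2 = 520137719414784

520137719414784 pixels


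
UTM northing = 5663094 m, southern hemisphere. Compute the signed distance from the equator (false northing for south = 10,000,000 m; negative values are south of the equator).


For southern: actual = 5663094 - 10000000 = -4336906 m

-4336906 m


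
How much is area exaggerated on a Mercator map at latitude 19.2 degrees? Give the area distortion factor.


area_distortion = 1/cos^2(19.2) = 1.121

1.121


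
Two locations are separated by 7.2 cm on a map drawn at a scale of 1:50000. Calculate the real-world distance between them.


ground = 7.2 cm * 50000 / 100 = 3600.0 m = 3.6 km

3.6 km


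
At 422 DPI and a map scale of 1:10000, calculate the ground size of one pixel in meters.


pixel_cm = 2.54 / 422 ≈ 0.006019 cm
ground = pixel_cm * 10000 / 100 = 2.54 * 10000 / (422 * 100) = 25400 / 42200 ≈ 0.6 m

0.6 m


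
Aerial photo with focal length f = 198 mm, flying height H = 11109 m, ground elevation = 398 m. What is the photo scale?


scale = f / (H - h) = 198 mm / 10711 m = 198 / 10711000 = 1:54096

1:54096


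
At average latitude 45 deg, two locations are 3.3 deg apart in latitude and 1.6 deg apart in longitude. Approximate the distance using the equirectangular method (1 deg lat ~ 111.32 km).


dlat_km = 3.3 * 111.32 = 367.356
dlon_km = 1.6 * 111.32 * cos(45) ≈ 125.944
dist = sqrt(367.356^2 + 125.944^2) ≈ 388.3 km

388.3 km


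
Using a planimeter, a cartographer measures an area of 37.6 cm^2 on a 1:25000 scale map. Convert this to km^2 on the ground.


ground_area = 37.6 * (25000/100)^2 = 2350000.0 m^2 = 2.35 km^2

2.35 km^2


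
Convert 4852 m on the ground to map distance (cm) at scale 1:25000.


map_cm = 4852 * 100 / 25000 = 19.408 cm ≈ 19.41 cm

19.41 cm


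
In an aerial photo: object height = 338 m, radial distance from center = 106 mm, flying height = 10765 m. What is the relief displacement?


d = h * r / H = 338 * 106 / 10765 = 3.33 mm

3.33 mm


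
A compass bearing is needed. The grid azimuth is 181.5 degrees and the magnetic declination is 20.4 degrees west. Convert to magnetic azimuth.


magnetic azimuth = grid azimuth - declination (east +ve)
mag_az = 181.5 - -20.4 = 201.9 degrees

201.9 degrees


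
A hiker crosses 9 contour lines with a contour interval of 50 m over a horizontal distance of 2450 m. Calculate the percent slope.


elevation change = 9 * 50 = 450 m
slope = 450 / 2450 * 100 = 18.4%

18.4%


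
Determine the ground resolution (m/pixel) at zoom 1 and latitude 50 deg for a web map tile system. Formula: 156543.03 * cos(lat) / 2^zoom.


res = 156543.03 * cos(50) / 2^1 = 156543.03 * 0.64278761 / 2 = 50311.96 m/pixel

50311.96 m/pixel


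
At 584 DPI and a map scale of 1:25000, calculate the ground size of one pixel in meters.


pixel_cm = 2.54 / 584 ≈ 0.004349 cm
ground = pixel_cm * 25000 / 100 = 2.54 * 25000 / (584 * 100) = 63500 / 58400 ≈ 1.09 m

1.09 m


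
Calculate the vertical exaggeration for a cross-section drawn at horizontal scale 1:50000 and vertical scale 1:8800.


VE = horizontal_scale / vertical_scale = 50000 / 8800 ≈ 5.7

5.7x


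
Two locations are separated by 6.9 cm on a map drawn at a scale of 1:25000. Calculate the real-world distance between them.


ground = 6.9 cm * 25000 / 100 = 1725.0 m = 1.725 km

1.725 km


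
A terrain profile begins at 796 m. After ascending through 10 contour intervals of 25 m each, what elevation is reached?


elevation = 796 + 10 * 25 = 1046 m

1046 m


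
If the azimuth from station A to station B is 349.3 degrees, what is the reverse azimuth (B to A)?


back azimuth = (349.3 + 180) mod 360 = 169.3 degrees

169.3 degrees


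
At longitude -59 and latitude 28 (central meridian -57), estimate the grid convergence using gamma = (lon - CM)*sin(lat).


gamma = (-59 - -57) * sin(28) = -2 * 0.469472 = -0.939 degrees

-0.939 degrees


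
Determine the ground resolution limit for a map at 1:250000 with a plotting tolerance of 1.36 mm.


ground = 1.36 mm * 250000 / 1000 = 340.0 m

340.0 m


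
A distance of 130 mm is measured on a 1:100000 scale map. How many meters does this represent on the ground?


ground = 130 mm * 100000 / 1000 = 13000.0 m

13000.0 m


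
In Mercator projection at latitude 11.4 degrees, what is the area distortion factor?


area_distortion = 1/cos^2(11.4) = 1.041

1.041


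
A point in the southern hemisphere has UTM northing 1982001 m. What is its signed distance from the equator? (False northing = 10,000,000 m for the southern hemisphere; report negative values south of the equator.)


For southern: actual = 1982001 - 10000000 = -8017999 m

-8017999 m


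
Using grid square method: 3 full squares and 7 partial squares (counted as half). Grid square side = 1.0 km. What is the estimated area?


effective squares = 3 + 7 * 0.5 = 6.5
area = 6.5 * 1.0 = 6.5 km^2

6.5 km^2


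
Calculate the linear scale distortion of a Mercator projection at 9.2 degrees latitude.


SF = 1 / cos(9.2) = 1 / 0.987136 = 1.013

1.013


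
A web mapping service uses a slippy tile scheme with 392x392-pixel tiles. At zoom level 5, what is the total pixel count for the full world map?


tiles per axis = 2^5 = 32
total tiles = 32^2 = 1024
pixels per axis = 32 * 392 = 12544
total pixels = 12544^2 = 157351936

157351936 pixels


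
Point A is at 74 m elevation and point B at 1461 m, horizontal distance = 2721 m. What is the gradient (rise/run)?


gradient = (1461 - 74) / 2721 = 1387 / 2721 = 0.5097

0.5097


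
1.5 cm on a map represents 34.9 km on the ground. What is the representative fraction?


ground = 34.9 km = 3490000 cm; RF denominator = ground / map = 3490000 / 1.5 ≈ 2326667; RF = 1:2326667

1:2326667


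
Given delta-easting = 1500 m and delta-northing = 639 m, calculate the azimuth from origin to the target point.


az = atan2(1500, 639) = 66.9 deg
adjusted to 0-360: 66.9 degrees

66.9 degrees


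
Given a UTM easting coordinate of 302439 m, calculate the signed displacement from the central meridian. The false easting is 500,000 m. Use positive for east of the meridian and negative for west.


displacement = 302439 - 500000 = -197561 m

-197561 m


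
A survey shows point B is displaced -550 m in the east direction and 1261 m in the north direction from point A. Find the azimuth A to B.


az = atan2(-550, 1261) = -23.6 deg
adjusted to 0-360: 336.4 degrees

336.4 degrees


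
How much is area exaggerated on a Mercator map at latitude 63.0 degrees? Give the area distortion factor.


area_distortion = 1/cos^2(63.0) = 4.852

4.852


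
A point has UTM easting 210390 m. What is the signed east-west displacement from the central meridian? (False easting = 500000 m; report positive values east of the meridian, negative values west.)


displacement = 210390 - 500000 = -289610 m

-289610 m


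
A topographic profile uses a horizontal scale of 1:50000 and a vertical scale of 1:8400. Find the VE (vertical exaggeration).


VE = horizontal_scale / vertical_scale = 50000 / 8400 ≈ 6.0

6.0x


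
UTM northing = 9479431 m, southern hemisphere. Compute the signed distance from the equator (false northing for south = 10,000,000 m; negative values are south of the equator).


For southern: actual = 9479431 - 10000000 = -520569 m

-520569 m


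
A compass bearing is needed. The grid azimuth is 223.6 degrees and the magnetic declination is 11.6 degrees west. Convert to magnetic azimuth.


magnetic azimuth = grid azimuth - declination (east +ve)
mag_az = 223.6 - -11.6 = 235.2 degrees

235.2 degrees


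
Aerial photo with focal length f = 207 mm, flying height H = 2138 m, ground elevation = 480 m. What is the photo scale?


scale = f / (H - h) = 207 mm / 1658 m = 207 / 1658000 = 1:8010

1:8010


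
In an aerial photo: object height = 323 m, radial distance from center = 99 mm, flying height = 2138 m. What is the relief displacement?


d = h * r / H = 323 * 99 / 2138 = 14.96 mm

14.96 mm


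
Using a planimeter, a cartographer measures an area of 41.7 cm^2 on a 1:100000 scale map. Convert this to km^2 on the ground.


ground_area = 41.7 * (100000/100)^2 = 41700000.0 m^2 = 41.7 km^2

41.7 km^2


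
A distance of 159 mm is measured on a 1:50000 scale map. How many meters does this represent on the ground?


ground = 159 mm * 50000 / 1000 = 7950.0 m

7950.0 m


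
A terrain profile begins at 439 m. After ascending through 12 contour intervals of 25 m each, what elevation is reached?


elevation = 439 + 12 * 25 = 739 m

739 m


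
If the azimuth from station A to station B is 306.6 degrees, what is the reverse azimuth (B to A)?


back azimuth = (306.6 + 180) mod 360 = 126.6 degrees

126.6 degrees


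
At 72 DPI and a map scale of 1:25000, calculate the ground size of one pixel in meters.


pixel_cm = 2.54 / 72 ≈ 0.035278 cm
ground = pixel_cm * 25000 / 100 = 2.54 * 25000 / (72 * 100) = 63500 / 7200 ≈ 8.82 m

8.82 m


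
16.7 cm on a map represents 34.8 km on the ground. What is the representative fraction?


ground = 34.8 km = 3480000 cm; RF denominator = ground / map = 3480000 / 16.7 ≈ 208383; RF = 1:208383

1:208383


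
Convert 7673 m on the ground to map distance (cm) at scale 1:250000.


map_cm = 7673 * 100 / 250000 = 3.0692 cm ≈ 3.07 cm

3.07 cm


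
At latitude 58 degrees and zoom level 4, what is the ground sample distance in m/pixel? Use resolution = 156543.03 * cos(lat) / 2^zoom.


res = 156543.03 * cos(58) / 2^4 = 156543.03 * 0.52991926 / 16 = 5184.7 m/pixel

5184.7 m/pixel


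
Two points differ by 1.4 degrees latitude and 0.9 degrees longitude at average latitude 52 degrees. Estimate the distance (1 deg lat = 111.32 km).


dlat_km = 1.4 * 111.32 = 155.848
dlon_km = 0.9 * 111.32 * cos(52) ≈ 61.682
dist = sqrt(155.848^2 + 61.682^2) ≈ 167.6 km

167.6 km


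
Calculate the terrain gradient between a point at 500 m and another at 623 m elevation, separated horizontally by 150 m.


gradient = (623 - 500) / 150 = 123 / 150 = 0.82

0.82


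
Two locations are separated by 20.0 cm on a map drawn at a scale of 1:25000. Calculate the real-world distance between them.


ground = 20.0 cm * 25000 / 100 = 5000.0 m = 5.0 km

5.0 km


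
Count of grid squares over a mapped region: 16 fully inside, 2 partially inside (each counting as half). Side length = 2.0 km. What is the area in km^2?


effective squares = 16 + 2 * 0.5 = 17.0
area = 17.0 * 4.0 = 68.0 km^2

68.0 km^2


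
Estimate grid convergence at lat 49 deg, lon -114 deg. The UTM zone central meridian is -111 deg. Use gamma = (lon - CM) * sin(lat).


gamma = (-114 - -111) * sin(49) = -3 * 0.75471 = -2.264 degrees

-2.264 degrees


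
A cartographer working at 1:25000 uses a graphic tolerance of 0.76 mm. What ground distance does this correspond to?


ground = 0.76 mm * 25000 / 1000 = 19.0 m

19.0 m


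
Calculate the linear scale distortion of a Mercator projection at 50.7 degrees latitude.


SF = 1 / cos(50.7) = 1 / 0.633381 = 1.579

1.579


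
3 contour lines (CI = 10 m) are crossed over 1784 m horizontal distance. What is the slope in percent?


elevation change = 3 * 10 = 30 m
slope = 30 / 1784 * 100 = 1.7%

1.7%


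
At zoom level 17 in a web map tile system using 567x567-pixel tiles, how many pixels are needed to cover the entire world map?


tiles per axis = 2^17 = 131072
total tiles = 131072^2 = 17179869184
pixels per axis = 131072 * 567 = 74317824
total pixels = 74317824^2 = 5523138964094976

5523138964094976 pixels


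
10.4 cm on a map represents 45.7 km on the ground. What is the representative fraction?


ground = 45.7 km = 4570000 cm; RF denominator = ground / map = 4570000 / 10.4 ≈ 439423; RF = 1:439423

1:439423


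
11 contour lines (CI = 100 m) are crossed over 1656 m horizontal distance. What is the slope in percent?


elevation change = 11 * 100 = 1100 m
slope = 1100 / 1656 * 100 = 66.4%

66.4%


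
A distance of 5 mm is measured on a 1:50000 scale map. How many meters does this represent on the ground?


ground = 5 mm * 50000 / 1000 = 250.0 m

250.0 m


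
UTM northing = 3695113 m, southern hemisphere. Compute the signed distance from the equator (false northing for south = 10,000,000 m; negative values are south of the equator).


For southern: actual = 3695113 - 10000000 = -6304887 m

-6304887 m


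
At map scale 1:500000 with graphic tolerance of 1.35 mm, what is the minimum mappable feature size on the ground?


ground = 1.35 mm * 500000 / 1000 = 675.0 m

675.0 m


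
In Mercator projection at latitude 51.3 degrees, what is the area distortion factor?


area_distortion = 1/cos^2(51.3) = 2.558

2.558


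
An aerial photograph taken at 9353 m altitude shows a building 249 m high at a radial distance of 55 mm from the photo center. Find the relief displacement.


d = h * r / H = 249 * 55 / 9353 = 1.46 mm

1.46 mm


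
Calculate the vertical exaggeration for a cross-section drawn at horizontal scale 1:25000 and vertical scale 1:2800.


VE = horizontal_scale / vertical_scale = 25000 / 2800 ≈ 8.9

8.9x


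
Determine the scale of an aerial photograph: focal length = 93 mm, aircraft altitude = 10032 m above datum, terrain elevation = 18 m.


scale = f / (H - h) = 93 mm / 10014 m = 93 / 10014000 = 1:107677

1:107677


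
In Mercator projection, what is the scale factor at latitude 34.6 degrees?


SF = 1 / cos(34.6) = 1 / 0.823136 = 1.215

1.215


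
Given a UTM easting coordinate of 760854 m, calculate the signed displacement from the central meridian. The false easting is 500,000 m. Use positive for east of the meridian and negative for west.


displacement = 760854 - 500000 = 260854 m

260854 m


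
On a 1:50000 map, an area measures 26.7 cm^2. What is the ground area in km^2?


ground_area = 26.7 * (50000/100)^2 = 6675000.0 m^2 = 6.675 km^2

6.675 km^2


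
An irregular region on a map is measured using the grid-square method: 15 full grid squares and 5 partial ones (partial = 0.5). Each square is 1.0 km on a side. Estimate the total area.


effective squares = 15 + 5 * 0.5 = 17.5
area = 17.5 * 1.0 = 17.5 km^2

17.5 km^2


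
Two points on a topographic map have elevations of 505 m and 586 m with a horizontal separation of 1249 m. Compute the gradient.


gradient = (586 - 505) / 1249 = 81 / 1249 = 0.0649

0.0649


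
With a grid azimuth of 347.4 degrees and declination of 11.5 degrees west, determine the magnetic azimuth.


magnetic azimuth = grid azimuth - declination (east +ve)
mag_az = 347.4 - -11.5 = 358.9 degrees

358.9 degrees


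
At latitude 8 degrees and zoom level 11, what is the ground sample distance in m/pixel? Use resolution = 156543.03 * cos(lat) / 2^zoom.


res = 156543.03 * cos(8) / 2^11 = 156543.03 * 0.99026807 / 2048 = 75.69 m/pixel

75.69 m/pixel


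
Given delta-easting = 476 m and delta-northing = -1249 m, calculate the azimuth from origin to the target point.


az = atan2(476, -1249) = 159.1 deg
adjusted to 0-360: 159.1 degrees

159.1 degrees


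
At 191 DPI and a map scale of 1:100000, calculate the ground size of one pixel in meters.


pixel_cm = 2.54 / 191 ≈ 0.013298 cm
ground = pixel_cm * 100000 / 100 = 2.54 * 100000 / (191 * 100) = 254000 / 19100 ≈ 13.3 m

13.3 m


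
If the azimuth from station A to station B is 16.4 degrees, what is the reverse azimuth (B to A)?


back azimuth = (16.4 + 180) mod 360 = 196.4 degrees

196.4 degrees


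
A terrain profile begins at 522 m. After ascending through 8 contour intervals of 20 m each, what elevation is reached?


elevation = 522 + 8 * 20 = 682 m

682 m


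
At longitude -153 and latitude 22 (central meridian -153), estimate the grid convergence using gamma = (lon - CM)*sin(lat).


gamma = (-153 - -153) * sin(22) = 0 * 0.374607 = 0.0 degrees

0.0 degrees


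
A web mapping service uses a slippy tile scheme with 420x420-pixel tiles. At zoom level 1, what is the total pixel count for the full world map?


tiles per axis = 2^1 = 2
total tiles = 2^2 = 4
pixels per axis = 2 * 420 = 840
total pixels = 840^2 = 705600

705600 pixels


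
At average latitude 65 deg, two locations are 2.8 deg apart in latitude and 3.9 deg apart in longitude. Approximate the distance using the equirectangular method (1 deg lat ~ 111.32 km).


dlat_km = 2.8 * 111.32 = 311.696
dlon_km = 3.9 * 111.32 * cos(65) ≈ 183.479
dist = sqrt(311.696^2 + 183.479^2) ≈ 361.7 km

361.7 km


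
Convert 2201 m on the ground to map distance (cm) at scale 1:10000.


map_cm = 2201 * 100 / 10000 = 22.01 cm

22.01 cm


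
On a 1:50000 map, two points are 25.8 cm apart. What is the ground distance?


ground = 25.8 cm * 50000 / 100 = 12900.0 m = 12.9 km

12.9 km


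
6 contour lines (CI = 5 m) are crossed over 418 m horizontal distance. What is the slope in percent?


elevation change = 6 * 5 = 30 m
slope = 30 / 418 * 100 = 7.2%

7.2%


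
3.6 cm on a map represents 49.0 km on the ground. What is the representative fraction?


ground = 49.0 km = 4900000 cm; RF denominator = ground / map = 4900000 / 3.6 ≈ 1361111; RF = 1:1361111

1:1361111


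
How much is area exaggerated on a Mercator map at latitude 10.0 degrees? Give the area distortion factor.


area_distortion = 1/cos^2(10.0) = 1.031

1.031


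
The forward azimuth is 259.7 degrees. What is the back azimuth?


back azimuth = (259.7 + 180) mod 360 = 79.7 degrees

79.7 degrees


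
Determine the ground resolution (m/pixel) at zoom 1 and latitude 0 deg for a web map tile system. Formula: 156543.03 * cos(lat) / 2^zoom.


res = 156543.03 * cos(0) / 2^1 = 156543.03 * 1.0 / 2 = 78271.52 m/pixel

78271.52 m/pixel


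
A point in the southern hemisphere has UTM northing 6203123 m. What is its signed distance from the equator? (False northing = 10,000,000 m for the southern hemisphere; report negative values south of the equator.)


For southern: actual = 6203123 - 10000000 = -3796877 m

-3796877 m


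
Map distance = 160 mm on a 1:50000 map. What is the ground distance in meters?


ground = 160 mm * 50000 / 1000 = 8000.0 m

8000.0 m


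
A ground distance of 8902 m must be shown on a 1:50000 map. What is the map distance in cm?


map_cm = 8902 * 100 / 50000 = 17.804 cm ≈ 17.8 cm

17.8 cm


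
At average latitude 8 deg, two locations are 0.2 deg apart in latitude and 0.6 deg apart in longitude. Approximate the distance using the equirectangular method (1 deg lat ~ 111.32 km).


dlat_km = 0.2 * 111.32 = 22.264
dlon_km = 0.6 * 111.32 * cos(8) ≈ 66.142
dist = sqrt(22.264^2 + 66.142^2) ≈ 69.8 km

69.8 km


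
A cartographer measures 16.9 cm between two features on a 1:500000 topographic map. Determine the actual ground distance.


ground = 16.9 cm * 500000 / 100 = 84500.0 m = 84.5 km

84.5 km


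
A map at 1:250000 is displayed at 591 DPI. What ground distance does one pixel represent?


pixel_cm = 2.54 / 591 ≈ 0.004298 cm
ground = pixel_cm * 250000 / 100 = 2.54 * 250000 / (591 * 100) = 635000 / 59100 ≈ 10.74 m

10.74 m


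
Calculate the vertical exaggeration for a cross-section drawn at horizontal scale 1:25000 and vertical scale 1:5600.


VE = horizontal_scale / vertical_scale = 25000 / 5600 ≈ 4.5

4.5x


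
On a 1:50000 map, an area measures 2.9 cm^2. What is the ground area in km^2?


ground_area = 2.9 * (50000/100)^2 = 725000.0 m^2 = 0.725 km^2

0.725 km^2


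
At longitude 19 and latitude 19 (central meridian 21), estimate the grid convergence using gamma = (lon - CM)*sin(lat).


gamma = (19 - 21) * sin(19) = -2 * 0.325568 = -0.651 degrees

-0.651 degrees


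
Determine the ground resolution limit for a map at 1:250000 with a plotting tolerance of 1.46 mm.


ground = 1.46 mm * 250000 / 1000 = 365.0 m

365.0 m


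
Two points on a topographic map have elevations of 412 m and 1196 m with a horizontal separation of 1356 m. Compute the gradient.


gradient = (1196 - 412) / 1356 = 784 / 1356 = 0.5782

0.5782


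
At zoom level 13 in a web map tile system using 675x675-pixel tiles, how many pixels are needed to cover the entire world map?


tiles per axis = 2^13 = 8192
total tiles = 8192^2 = 67108864
pixels per axis = 8192 * 675 = 5529600
total pixels = 5529600^2 = 30576476160000

30576476160000 pixels


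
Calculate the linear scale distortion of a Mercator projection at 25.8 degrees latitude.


SF = 1 / cos(25.8) = 1 / 0.900319 = 1.111

1.111


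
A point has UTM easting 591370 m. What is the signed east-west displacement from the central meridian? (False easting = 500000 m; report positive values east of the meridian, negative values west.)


displacement = 591370 - 500000 = 91370 m

91370 m


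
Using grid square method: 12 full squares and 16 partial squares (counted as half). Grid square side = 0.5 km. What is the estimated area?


effective squares = 12 + 16 * 0.5 = 20.0
area = 20.0 * 0.25 = 5.0 km^2

5.0 km^2


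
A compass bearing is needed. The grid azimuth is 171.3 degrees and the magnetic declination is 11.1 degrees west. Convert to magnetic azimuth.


magnetic azimuth = grid azimuth - declination (east +ve)
mag_az = 171.3 - -11.1 = 182.4 degrees

182.4 degrees


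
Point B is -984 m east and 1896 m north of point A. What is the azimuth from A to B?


az = atan2(-984, 1896) = -27.4 deg
adjusted to 0-360: 332.6 degrees

332.6 degrees


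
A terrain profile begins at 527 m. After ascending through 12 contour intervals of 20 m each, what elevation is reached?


elevation = 527 + 12 * 20 = 767 m

767 m


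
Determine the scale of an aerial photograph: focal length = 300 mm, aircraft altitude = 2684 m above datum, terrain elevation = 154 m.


scale = f / (H - h) = 300 mm / 2530 m = 300 / 2530000 = 1:8433

1:8433


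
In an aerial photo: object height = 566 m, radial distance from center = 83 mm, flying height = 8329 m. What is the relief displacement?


d = h * r / H = 566 * 83 / 8329 = 5.64 mm

5.64 mm


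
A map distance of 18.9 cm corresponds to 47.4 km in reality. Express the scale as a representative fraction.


ground = 47.4 km = 4740000 cm; RF denominator = ground / map = 4740000 / 18.9 ≈ 250794; RF = 1:250794

1:250794


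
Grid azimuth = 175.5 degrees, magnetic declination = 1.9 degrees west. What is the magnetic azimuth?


magnetic azimuth = grid azimuth - declination (east +ve)
mag_az = 175.5 - -1.9 = 177.4 degrees

177.4 degrees


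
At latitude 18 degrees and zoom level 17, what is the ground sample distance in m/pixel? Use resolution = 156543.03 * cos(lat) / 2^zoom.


res = 156543.03 * cos(18) / 2^17 = 156543.03 * 0.95105652 / 131072 = 1.14 m/pixel

1.14 m/pixel


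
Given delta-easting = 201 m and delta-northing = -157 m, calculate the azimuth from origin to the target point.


az = atan2(201, -157) = 128.0 deg
adjusted to 0-360: 128.0 degrees

128.0 degrees


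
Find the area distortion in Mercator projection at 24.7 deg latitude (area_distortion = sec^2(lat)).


area_distortion = 1/cos^2(24.7) = 1.212

1.212


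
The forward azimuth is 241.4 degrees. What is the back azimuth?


back azimuth = (241.4 + 180) mod 360 = 61.4 degrees

61.4 degrees


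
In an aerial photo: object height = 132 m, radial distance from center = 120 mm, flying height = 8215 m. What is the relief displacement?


d = h * r / H = 132 * 120 / 8215 = 1.93 mm

1.93 mm


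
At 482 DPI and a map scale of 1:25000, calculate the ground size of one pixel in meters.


pixel_cm = 2.54 / 482 ≈ 0.00527 cm
ground = pixel_cm * 25000 / 100 = 2.54 * 25000 / (482 * 100) = 63500 / 48200 ≈ 1.32 m

1.32 m


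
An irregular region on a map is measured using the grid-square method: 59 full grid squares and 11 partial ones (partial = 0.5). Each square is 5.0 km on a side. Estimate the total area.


effective squares = 59 + 11 * 0.5 = 64.5
area = 64.5 * 25.0 = 1612.5 km^2

1612.5 km^2


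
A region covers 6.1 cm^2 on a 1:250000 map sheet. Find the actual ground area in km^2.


ground_area = 6.1 * (250000/100)^2 = 38125000.0 m^2 = 38.125 km^2

38.125 km^2


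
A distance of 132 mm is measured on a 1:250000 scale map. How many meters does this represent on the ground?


ground = 132 mm * 250000 / 1000 = 33000.0 m

33000.0 m


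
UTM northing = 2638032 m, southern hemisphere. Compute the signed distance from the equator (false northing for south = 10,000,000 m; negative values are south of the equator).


For southern: actual = 2638032 - 10000000 = -7361968 m

-7361968 m


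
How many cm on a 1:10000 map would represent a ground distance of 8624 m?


map_cm = 8624 * 100 / 10000 = 86.24 cm

86.24 cm


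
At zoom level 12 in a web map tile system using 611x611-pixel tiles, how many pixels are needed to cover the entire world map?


tiles per axis = 2^12 = 4096
total tiles = 4096^2 = 16777216
pixels per axis = 4096 * 611 = 2502656
total pixels = 2502656^2 = 6263287054336

6263287054336 pixels


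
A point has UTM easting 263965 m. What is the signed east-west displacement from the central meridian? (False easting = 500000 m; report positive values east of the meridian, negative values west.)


displacement = 263965 - 500000 = -236035 m

-236035 m


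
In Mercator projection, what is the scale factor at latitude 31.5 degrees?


SF = 1 / cos(31.5) = 1 / 0.85264 = 1.173

1.173


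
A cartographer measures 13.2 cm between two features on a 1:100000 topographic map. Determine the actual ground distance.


ground = 13.2 cm * 100000 / 100 = 13200.0 m = 13.2 km

13.2 km


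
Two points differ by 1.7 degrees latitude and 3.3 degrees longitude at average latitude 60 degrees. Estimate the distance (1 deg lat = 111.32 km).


dlat_km = 1.7 * 111.32 = 189.244
dlon_km = 3.3 * 111.32 * cos(60) ≈ 183.678
dist = sqrt(189.244^2 + 183.678^2) ≈ 263.7 km

263.7 km


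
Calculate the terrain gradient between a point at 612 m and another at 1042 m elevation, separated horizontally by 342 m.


gradient = (1042 - 612) / 342 = 430 / 342 = 1.2573

1.2573


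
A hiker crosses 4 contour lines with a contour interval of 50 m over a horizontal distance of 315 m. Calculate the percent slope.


elevation change = 4 * 50 = 200 m
slope = 200 / 315 * 100 = 63.5%

63.5%


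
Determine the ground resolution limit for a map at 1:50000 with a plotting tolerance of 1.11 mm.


ground = 1.11 mm * 50000 / 1000 = 55.5 m

55.5 m


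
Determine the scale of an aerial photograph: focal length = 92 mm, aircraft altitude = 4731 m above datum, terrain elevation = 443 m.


scale = f / (H - h) = 92 mm / 4288 m = 92 / 4288000 = 1:46609

1:46609


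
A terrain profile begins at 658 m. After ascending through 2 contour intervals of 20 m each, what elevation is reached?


elevation = 658 + 2 * 20 = 698 m

698 m


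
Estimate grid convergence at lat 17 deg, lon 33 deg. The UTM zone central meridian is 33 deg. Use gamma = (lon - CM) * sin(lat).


gamma = (33 - 33) * sin(17) = 0 * 0.292372 = 0.0 degrees

0.0 degrees


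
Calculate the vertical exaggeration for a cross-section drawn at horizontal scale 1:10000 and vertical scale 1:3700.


VE = horizontal_scale / vertical_scale = 10000 / 3700 ≈ 2.7

2.7x
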